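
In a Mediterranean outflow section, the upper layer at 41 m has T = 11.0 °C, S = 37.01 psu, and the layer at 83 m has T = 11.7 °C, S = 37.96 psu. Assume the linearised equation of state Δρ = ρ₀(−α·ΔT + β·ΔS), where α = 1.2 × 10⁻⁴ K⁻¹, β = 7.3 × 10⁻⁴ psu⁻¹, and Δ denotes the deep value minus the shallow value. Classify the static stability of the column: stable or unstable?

stable

ΔT = 11.7 − 11.0 = +0.7 K and ΔS = 37.96 − 37.01 = +0.95 psu (deep − shallow).
−αΔT = -8.40 × 10⁻⁵; βΔS = 6.935 × 10⁻⁴; sum Δρ/ρ₀ = 6.095 × 10⁻⁴.
Δρ/ρ₀ > 0, so Δρ > 0: deeper water is denser → statically stable.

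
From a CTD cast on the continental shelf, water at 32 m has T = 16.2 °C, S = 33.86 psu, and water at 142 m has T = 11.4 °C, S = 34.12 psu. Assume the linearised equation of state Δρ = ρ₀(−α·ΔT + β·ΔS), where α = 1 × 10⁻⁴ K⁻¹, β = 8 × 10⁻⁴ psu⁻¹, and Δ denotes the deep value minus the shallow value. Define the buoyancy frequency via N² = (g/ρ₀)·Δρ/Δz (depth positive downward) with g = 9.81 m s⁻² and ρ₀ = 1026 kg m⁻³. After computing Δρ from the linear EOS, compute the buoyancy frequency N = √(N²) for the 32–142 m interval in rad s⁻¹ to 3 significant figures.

7.83 × 10⁻³ rad s⁻¹

ΔT = -4.8 K, ΔS = +0.26 psu (deep − shallow).
Δρ/ρ₀ = −αΔT + βΔS = 4.80 × 10⁻⁴ + 2.08 × 10⁻⁴ = 6.88 × 10⁻⁴, so Δρ ≈ 0.7059 kg m⁻³.
N² = (g/ρ₀)·Δρ/Δz = g·(Δρ/ρ₀)/Δz = 9.81 × 6.88 × 10⁻⁴ / 110 = 6.1357 × 10⁻⁵ s⁻².
N = √(6.1357 × 10⁻⁵) = 7.8331 × 10⁻³ rad s⁻¹ ≈ 7.83 × 10⁻³ rad s⁻¹.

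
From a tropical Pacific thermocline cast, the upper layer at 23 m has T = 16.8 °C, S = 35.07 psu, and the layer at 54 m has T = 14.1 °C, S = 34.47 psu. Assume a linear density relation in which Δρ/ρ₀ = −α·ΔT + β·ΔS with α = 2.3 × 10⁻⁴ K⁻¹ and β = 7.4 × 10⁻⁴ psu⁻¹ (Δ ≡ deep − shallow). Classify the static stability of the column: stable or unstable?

stable

ΔT = 14.1 − 16.8 = -2.7 K and ΔS = 34.47 − 35.07 = -0.60 psu (deep − shallow).
−αΔT = 6.21 × 10⁻⁴; βΔS = -4.44 × 10⁻⁴; sum Δρ/ρ₀ = 1.77 × 10⁻⁴.
Δρ/ρ₀ > 0, so Δρ > 0: deeper water is denser → statically stable.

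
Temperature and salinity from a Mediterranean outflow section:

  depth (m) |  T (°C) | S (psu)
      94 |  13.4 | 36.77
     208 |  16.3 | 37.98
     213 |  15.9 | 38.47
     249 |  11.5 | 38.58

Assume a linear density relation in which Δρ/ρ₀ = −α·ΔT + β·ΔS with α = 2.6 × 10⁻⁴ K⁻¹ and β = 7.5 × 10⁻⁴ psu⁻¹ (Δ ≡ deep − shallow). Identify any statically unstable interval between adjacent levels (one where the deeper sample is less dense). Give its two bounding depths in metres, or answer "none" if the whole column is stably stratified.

none

Evaluate Δρ/ρ₀ = −αΔT + βΔS across each adjacent pair:
  94–208 m: −αΔT+βΔS = −(2.6 × 10⁻⁴)(+2.9)+(7.5 × 10⁻⁴)(+1.21) = 1.5 × 10⁻⁴ → stable
  208–213 m: −αΔT+βΔS = −(2.6 × 10⁻⁴)(-0.4)+(7.5 × 10⁻⁴)(+0.49) = 4.7 × 10⁻⁴ → stable
  213–249 m: −αΔT+βΔS = −(2.6 × 10⁻⁴)(-4.4)+(7.5 × 10⁻⁴)(+0.11) = 1.2 × 10⁻³ → stable
Every interval has Δρ > 0: the column is stably stratified throughout.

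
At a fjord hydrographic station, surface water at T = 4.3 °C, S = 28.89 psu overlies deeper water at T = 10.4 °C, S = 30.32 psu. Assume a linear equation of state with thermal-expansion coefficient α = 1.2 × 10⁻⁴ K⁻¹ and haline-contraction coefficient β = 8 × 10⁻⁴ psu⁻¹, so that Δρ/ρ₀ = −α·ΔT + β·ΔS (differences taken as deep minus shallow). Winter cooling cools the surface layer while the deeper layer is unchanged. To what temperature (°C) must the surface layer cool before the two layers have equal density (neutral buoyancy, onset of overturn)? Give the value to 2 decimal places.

0.87 °C

Neutral buoyancy requires Δρ = 0, i.e. −α(T_deep − T_surf′) + β(S_deep − S_surf) = 0.
T_surf′ = T_deep − (β/α)·ΔS = 10.4 − (8 × 10⁻⁴/1.2 × 10⁻⁴)·(+1.43) = 0.8667 °C.
Cooling required: 4.3 − (0.8667) = 3.4333 °C.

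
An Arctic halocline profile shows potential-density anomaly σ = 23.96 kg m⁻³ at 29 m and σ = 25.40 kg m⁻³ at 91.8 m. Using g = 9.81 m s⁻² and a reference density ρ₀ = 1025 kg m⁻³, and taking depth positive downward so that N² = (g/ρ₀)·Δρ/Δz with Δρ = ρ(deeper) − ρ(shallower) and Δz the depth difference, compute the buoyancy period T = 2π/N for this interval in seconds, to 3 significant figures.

424 s

Δρ = 1025.40 − 1023.96 = 1.44 kg m⁻³ over Δz = 91.8 − 29 = 62.8 m.
N² = (9.81/1025) × (1.44/62.8) = 2.1946 × 10⁻⁴ s⁻².
N = √(2.1946 × 10⁻⁴) = 0.014814 rad s⁻¹, so T = 2π/N = 424.14 s ≈ 424 s.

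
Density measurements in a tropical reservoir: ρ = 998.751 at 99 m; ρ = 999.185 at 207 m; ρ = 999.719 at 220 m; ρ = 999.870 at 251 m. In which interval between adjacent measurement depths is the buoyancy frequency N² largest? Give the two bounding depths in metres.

207–220 m

Compute the density gradient over each adjacent pair:
  99–207 m: Δρ/Δz = 0.434/108 = 4.0 × 10⁻³ kg m⁻⁴
  207–220 m: Δρ/Δz = 0.534/13 = 0.041 kg m⁻⁴
  220–251 m: Δρ/Δz = 0.151/31 = 4.9 × 10⁻³ kg m⁻⁴
The largest gradient is in the 207–220 m interval — the pycnocline.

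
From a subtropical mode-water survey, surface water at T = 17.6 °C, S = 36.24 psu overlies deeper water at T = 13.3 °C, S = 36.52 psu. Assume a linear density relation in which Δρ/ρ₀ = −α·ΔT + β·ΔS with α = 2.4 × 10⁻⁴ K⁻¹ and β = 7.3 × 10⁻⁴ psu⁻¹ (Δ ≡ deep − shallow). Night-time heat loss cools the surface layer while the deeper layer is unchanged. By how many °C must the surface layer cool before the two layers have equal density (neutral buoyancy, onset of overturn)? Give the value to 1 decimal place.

5.2 °C

Neutral buoyancy requires Δρ = 0, i.e. −α(T_deep − T_surf′) + β(S_deep − S_surf) = 0.
T_surf′ = T_deep − (β/α)·ΔS = 13.3 − (7.3 × 10⁻⁴/2.4 × 10⁻⁴)·(+0.28) = 12.448 °C.
Cooling required: 17.6 − (12.448) = 5.152 °C.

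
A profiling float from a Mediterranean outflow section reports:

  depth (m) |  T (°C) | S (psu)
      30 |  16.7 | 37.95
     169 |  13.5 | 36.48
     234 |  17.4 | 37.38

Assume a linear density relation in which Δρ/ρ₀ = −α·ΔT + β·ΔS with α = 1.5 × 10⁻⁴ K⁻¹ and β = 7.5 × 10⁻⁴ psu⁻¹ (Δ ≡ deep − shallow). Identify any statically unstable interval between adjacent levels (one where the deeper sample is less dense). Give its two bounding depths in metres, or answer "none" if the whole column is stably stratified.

30–169 m

Evaluate Δρ/ρ₀ = −αΔT + βΔS across each adjacent pair:
  30–169 m: −αΔT+βΔS = −(1.5 × 10⁻⁴)(-3.2)+(7.5 × 10⁻⁴)(-1.47) = -6.2 × 10⁻⁴ → UNSTABLE
  169–234 m: −αΔT+βΔS = −(1.5 × 10⁻⁴)(+3.9)+(7.5 × 10⁻⁴)(+0.90) = 9.0 × 10⁻⁵ → stable
The 30–169 m interval has Δρ < 0: lighter water underlies denser water.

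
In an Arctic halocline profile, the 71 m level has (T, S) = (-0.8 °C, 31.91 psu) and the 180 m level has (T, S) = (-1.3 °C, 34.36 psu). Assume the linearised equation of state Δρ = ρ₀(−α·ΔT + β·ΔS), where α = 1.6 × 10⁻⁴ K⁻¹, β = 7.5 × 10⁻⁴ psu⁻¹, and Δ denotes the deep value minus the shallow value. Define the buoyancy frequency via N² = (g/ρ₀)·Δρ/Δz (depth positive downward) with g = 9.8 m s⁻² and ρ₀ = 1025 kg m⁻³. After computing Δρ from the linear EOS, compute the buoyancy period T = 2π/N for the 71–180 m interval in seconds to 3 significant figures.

ΔT = -0.5 K, ΔS = +2.45 psu (deep − shallow).
Δρ/ρ₀ = −αΔT + βΔS = 8.00 × 10⁻⁵ + 1.8375 × 10⁻³ = 1.9175 × 10⁻³, so Δρ ≈ 1.965 kg m⁻³.
N² = (g/ρ₀)·Δρ/Δz = g·(Δρ/ρ₀)/Δz = 9.8 × 1.9175 × 10⁻³ / 109 = 1.7240 × 10⁻⁴ s⁻².
N = √(1.7240 × 10⁻⁴) = 0.013130 rad s⁻¹ → T = 2π/N = 478.54 s ≈ 479 s.

479 s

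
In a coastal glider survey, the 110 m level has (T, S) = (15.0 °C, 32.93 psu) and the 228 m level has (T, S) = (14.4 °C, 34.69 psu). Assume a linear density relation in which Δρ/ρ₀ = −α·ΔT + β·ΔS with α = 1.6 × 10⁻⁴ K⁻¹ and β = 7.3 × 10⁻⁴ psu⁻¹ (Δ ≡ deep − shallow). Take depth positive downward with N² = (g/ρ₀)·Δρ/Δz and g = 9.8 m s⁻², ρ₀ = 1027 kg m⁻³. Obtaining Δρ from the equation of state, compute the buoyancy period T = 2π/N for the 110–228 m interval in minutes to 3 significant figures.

9.78 min

ΔT = -0.6 K, ΔS = +1.76 psu (deep − shallow).
Δρ/ρ₀ = −αΔT + βΔS = 9.60 × 10⁻⁵ + 1.2848 × 10⁻³ = 1.3808 × 10⁻³, so Δρ ≈ 1.418 kg m⁻³.
N² = (g/ρ₀)·Δρ/Δz = g·(Δρ/ρ₀)/Δz = 9.8 × 1.3808 × 10⁻³ / 118 = 1.1468 × 10⁻⁴ s⁻².
N = √(1.1468 × 10⁻⁴) = 0.010709 rad s⁻¹ → T = 2π/N = 586.72 s = 9.7787 min ≈ 9.78 min.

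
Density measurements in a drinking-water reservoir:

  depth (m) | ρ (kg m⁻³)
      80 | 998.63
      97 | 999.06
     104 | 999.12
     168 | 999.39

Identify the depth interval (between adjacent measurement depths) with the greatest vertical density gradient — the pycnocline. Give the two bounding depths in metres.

80–97 m

Compute the density gradient over each adjacent pair:
  80–97 m: Δρ/Δz = 0.43/17 = 0.025 kg m⁻⁴
  97–104 m: Δρ/Δz = 0.06/7 = 8.6 × 10⁻³ kg m⁻⁴
  104–168 m: Δρ/Δz = 0.27/64 = 4.2 × 10⁻³ kg m⁻⁴
The largest gradient is in the 80–97 m interval — the pycnocline.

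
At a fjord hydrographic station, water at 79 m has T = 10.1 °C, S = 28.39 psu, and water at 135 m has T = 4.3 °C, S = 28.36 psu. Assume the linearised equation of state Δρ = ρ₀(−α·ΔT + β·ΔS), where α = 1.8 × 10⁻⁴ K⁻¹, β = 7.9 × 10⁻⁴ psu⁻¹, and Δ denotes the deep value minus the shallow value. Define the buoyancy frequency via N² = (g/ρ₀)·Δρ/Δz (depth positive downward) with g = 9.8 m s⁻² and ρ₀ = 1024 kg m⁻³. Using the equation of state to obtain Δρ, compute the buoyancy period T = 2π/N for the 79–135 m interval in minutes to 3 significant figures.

ΔT = -5.8 K, ΔS = -0.03 psu (deep − shallow).
Δρ/ρ₀ = −αΔT + βΔS = 1.044 × 10⁻³ − 2.37 × 10⁻⁵ = 1.0203 × 10⁻³, so Δρ ≈ 1.045 kg m⁻³.
N² = (g/ρ₀)·Δρ/Δz = g·(Δρ/ρ₀)/Δz = 9.8 × 1.0203 × 10⁻³ / 56 = 1.7855 × 10⁻⁴ s⁻².
N = √(1.7855 × 10⁻⁴) = 0.013362 rad s⁻¹ → T = 2π/N = 470.23 s = 7.8372 min ≈ 7.84 min.

7.84 min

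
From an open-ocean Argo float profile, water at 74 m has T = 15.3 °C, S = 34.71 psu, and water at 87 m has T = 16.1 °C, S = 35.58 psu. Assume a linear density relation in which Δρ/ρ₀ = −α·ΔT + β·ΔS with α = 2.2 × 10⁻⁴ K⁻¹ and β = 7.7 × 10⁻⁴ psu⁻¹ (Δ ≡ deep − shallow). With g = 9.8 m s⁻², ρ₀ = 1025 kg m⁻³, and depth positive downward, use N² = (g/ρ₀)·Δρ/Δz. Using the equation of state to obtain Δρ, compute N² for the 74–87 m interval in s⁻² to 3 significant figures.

3.72 × 10⁻⁴ s⁻²

ΔT = +0.8 K, ΔS = +0.87 psu (deep − shallow).
Δρ/ρ₀ = −αΔT + βΔS = -1.76 × 10⁻⁴ + 6.699 × 10⁻⁴ = 4.939 × 10⁻⁴, so Δρ ≈ 0.5062 kg m⁻³.
N² = (g/ρ₀)·Δρ/Δz = g·(Δρ/ρ₀)/Δz = 9.8 × 4.939 × 10⁻⁴ / 13 = 3.7232 × 10⁻⁴ s⁻² ≈ 3.72 × 10⁻⁴ s⁻².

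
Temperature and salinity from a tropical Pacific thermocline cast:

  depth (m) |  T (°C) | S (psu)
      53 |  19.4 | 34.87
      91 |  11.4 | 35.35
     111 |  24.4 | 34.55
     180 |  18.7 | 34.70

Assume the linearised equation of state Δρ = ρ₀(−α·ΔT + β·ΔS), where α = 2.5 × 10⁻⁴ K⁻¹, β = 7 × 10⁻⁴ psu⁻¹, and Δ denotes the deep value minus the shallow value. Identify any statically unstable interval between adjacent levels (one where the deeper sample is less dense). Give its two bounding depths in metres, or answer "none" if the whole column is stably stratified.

Evaluate Δρ/ρ₀ = −αΔT + βΔS across each adjacent pair:
  53–91 m: −αΔT+βΔS = −(2.5 × 10⁻⁴)(-8.0)+(7 × 10⁻⁴)(+0.48) = 2.3 × 10⁻³ → stable
  91–111 m: −αΔT+βΔS = −(2.5 × 10⁻⁴)(+13.0)+(7 × 10⁻⁴)(-0.80) = -3.8 × 10⁻³ → UNSTABLE
  111–180 m: −αΔT+βΔS = −(2.5 × 10⁻⁴)(-5.7)+(7 × 10⁻⁴)(+0.15) = 1.5 × 10⁻³ → stable
The 91–111 m interval has Δρ < 0: lighter water underlies denser water.

91–111 m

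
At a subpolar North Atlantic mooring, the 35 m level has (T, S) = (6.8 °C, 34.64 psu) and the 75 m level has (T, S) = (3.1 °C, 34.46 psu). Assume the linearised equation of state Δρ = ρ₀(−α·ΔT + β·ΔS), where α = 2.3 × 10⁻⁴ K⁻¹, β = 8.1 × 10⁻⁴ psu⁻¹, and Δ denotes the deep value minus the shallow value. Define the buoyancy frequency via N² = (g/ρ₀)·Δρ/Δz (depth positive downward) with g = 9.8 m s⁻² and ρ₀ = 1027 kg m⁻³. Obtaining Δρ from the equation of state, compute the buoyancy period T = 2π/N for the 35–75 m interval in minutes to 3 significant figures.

ΔT = -3.7 K, ΔS = -0.18 psu (deep − shallow).
Δρ/ρ₀ = −αΔT + βΔS = 8.51 × 10⁻⁴ − 1.458 × 10⁻⁴ = 7.052 × 10⁻⁴, so Δρ ≈ 0.7242 kg m⁻³.
N² = (g/ρ₀)·Δρ/Δz = g·(Δρ/ρ₀)/Δz = 9.8 × 7.052 × 10⁻⁴ / 40 = 1.7277 × 10⁻⁴ s⁻².
N = √(1.7277 × 10⁻⁴) = 0.013144 rad s⁻¹ → T = 2π/N = 478.03 s = 7.9672 min ≈ 7.97 min.

7.97 min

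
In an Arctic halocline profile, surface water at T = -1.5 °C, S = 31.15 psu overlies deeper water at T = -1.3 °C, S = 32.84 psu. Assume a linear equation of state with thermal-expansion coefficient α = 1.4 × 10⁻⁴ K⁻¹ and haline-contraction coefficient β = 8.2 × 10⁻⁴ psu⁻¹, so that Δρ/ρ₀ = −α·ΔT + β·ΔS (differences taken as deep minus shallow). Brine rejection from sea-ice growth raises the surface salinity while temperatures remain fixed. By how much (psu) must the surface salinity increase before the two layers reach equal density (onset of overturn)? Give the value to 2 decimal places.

1.66 psu

Neutral buoyancy requires −α(T_deep − T_surf) + β(S_deep − S_surf′) = 0.
S_surf′ = S_deep − (α/β)·ΔT = 32.84 − (1.4 × 10⁻⁴/8.2 × 10⁻⁴)·(+0.2) = 32.8059 psu.
Increase required: 32.8059 − 31.15 = 1.6559 psu.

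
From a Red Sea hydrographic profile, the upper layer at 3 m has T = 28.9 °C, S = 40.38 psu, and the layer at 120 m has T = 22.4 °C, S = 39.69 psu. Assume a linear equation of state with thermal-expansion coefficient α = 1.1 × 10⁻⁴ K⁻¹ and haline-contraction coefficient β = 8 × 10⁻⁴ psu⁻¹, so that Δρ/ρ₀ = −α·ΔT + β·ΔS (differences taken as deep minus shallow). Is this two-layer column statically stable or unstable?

stable

ΔT = 22.4 − 28.9 = -6.5 K and ΔS = 39.69 − 40.38 = -0.69 psu (deep − shallow).
−αΔT = 7.15 × 10⁻⁴; βΔS = -5.52 × 10⁻⁴; sum Δρ/ρ₀ = 1.63 × 10⁻⁴.
Δρ/ρ₀ > 0, so Δρ > 0: deeper water is denser → statically stable.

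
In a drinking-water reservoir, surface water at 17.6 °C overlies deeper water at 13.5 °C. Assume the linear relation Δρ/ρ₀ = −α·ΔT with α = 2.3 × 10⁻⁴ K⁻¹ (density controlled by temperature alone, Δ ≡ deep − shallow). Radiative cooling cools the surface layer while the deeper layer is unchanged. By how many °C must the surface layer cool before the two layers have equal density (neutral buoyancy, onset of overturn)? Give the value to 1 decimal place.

With temperature the only control, equal density requires T_surf′ = T_deep.
T_surf′ = 13.5 °C.
Cooling required: 17.6 − 13.5 = 4.1 °C.

4.1 °C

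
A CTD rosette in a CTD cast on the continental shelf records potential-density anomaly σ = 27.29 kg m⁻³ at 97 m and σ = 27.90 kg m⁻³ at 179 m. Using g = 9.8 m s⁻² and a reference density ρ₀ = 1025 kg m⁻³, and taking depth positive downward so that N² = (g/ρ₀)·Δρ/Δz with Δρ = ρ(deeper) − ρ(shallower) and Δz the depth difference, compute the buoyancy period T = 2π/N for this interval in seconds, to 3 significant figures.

745 s

Δρ = 1027.90 − 1027.29 = 0.61 kg m⁻³ over Δz = 179 − 97 = 82 m.
N² = (9.8/1025) × (0.61/82) = 7.1124 × 10⁻⁵ s⁻².
N = √(7.1124 × 10⁻⁵) = 8.4335 × 10⁻³ rad s⁻¹, so T = 2π/N = 745.03 s ≈ 745 s.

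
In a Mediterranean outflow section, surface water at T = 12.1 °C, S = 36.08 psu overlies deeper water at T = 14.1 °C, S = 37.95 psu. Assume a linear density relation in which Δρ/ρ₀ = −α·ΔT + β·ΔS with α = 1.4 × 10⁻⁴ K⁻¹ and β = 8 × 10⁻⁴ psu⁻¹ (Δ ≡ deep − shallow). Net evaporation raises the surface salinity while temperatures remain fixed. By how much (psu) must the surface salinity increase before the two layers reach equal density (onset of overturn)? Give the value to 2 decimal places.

1.52 psu

Neutral buoyancy requires −α(T_deep − T_surf) + β(S_deep − S_surf′) = 0.
S_surf′ = S_deep − (α/β)·ΔT = 37.95 − (1.4 × 10⁻⁴/8 × 10⁻⁴)·(+2.0) = 37.6000 psu.
Increase required: 37.6000 − 36.08 = 1.5200 psu.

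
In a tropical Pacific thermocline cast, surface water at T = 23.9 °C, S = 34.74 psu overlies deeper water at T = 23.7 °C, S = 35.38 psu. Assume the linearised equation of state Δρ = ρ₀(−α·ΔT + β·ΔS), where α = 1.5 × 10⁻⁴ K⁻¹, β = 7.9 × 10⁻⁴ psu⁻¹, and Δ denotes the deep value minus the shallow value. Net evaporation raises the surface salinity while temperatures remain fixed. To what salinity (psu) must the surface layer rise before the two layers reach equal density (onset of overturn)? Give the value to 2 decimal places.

Neutral buoyancy requires −α(T_deep − T_surf) + β(S_deep − S_surf′) = 0.
S_surf′ = S_deep − (α/β)·ΔT = 35.38 − (1.5 × 10⁻⁴/7.9 × 10⁻⁴)·(-0.2) = 35.4180 psu.
Increase required: 35.4180 − 34.74 = 0.6780 psu.

35.42 psu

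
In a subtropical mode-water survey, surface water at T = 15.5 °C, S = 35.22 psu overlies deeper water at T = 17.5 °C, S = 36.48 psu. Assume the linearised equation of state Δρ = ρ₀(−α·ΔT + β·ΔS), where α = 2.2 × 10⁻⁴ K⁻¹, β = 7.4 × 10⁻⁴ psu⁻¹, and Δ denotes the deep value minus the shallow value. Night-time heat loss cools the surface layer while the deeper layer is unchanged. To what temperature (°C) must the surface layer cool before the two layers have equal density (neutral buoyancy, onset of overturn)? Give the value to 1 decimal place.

13.3 °C

Neutral buoyancy requires Δρ = 0, i.e. −α(T_deep − T_surf′) + β(S_deep − S_surf) = 0.
T_surf′ = T_deep − (β/α)·ΔS = 17.5 − (7.4 × 10⁻⁴/2.2 × 10⁻⁴)·(+1.26) = 13.262 °C.
Cooling required: 15.5 − (13.262) = 2.238 °C.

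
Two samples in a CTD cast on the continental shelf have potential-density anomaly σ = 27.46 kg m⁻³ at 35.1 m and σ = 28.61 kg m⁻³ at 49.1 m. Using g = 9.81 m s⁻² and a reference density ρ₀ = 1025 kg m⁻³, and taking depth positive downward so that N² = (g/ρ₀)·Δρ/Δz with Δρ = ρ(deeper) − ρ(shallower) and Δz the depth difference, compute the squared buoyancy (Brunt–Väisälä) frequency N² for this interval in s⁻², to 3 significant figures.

7.86 × 10⁻⁴ s⁻²

Δρ = 1028.61 − 1027.46 = 1.15 kg m⁻³ over Δz = 49.1 − 35.1 = 14 m.
N² = (9.81/1025) × (1.15/14) = 7.8617 × 10⁻⁴ s⁻² ≈ 7.86 × 10⁻⁴ s⁻².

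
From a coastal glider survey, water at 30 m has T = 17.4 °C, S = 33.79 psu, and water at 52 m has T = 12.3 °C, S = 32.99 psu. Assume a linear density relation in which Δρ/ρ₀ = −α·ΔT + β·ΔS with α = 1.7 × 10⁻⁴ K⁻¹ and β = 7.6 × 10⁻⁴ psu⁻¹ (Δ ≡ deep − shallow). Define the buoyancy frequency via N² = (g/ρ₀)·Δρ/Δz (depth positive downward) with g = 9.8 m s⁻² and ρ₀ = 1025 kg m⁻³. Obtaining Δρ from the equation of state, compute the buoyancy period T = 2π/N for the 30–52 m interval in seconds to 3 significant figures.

585 s

ΔT = -5.1 K, ΔS = -0.80 psu (deep − shallow).
Δρ/ρ₀ = −αΔT + βΔS = 8.67 × 10⁻⁴ − 6.08 × 10⁻⁴ = 2.59 × 10⁻⁴, so Δρ ≈ 0.2655 kg m⁻³.
N² = (g/ρ₀)·Δρ/Δz = g·(Δρ/ρ₀)/Δz = 9.8 × 2.59 × 10⁻⁴ / 22 = 1.1537 × 10⁻⁴ s⁻².
N = √(1.1537 × 10⁻⁴) = 0.010741 rad s⁻¹ → T = 2π/N = 584.97 s ≈ 585 s.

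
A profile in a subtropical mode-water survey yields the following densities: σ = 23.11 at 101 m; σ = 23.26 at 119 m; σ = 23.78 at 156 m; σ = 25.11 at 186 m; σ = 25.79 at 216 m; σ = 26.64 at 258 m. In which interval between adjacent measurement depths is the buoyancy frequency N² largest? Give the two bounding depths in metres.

Compute the density gradient over each adjacent pair:
  101–119 m: Δρ/Δz = 0.15/18 = 8.3 × 10⁻³ kg m⁻⁴
  119–156 m: Δρ/Δz = 0.52/37 = 0.014 kg m⁻⁴
  156–186 m: Δρ/Δz = 1.33/30 = 0.044 kg m⁻⁴
  186–216 m: Δρ/Δz = 0.68/30 = 0.023 kg m⁻⁴
  216–258 m: Δρ/Δz = 0.85/42 = 0.020 kg m⁻⁴
The largest gradient is in the 156–186 m interval — the pycnocline.

156–186 m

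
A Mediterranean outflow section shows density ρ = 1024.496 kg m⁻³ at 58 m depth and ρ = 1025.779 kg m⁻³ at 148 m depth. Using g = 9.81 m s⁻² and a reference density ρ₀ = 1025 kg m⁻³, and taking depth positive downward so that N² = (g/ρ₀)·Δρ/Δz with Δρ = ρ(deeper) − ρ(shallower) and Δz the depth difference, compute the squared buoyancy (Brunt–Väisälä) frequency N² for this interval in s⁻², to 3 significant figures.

Δρ = 1025.779 − 1024.496 = 1.283 kg m⁻³ over Δz = 148 − 58 = 90 m.
N² = (9.81/1025) × (1.283/90) = 1.3644 × 10⁻⁴ s⁻² ≈ 1.36 × 10⁻⁴ s⁻².

1.36 × 10⁻⁴ s⁻²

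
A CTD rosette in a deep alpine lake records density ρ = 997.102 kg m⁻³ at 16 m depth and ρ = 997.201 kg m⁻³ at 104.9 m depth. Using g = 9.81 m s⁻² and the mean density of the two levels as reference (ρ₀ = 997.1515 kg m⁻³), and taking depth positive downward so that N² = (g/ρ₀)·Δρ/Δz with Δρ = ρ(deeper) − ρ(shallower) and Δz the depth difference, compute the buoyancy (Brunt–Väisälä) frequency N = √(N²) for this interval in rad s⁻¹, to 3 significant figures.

Δρ = 997.201 − 997.102 = 0.099 kg m⁻³ over Δz = 104.9 − 16 = 88.9 m.
N² = (9.81/997.1515) × (0.099/88.9) = 1.0956 × 10⁻⁵ s⁻².
N = √(1.0956 × 10⁻⁵) = 3.3100 × 10⁻³ rad s⁻¹ ≈ 3.31 × 10⁻³ rad s⁻¹.

3.31 × 10⁻³ rad s⁻¹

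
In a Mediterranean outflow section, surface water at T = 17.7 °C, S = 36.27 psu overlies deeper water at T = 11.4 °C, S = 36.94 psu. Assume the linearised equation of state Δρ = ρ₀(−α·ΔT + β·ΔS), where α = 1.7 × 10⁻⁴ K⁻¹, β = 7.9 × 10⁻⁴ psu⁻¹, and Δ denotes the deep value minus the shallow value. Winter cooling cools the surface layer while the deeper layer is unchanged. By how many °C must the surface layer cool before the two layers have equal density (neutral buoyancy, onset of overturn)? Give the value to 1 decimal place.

Neutral buoyancy requires Δρ = 0, i.e. −α(T_deep − T_surf′) + β(S_deep − S_surf) = 0.
T_surf′ = T_deep − (β/α)·ΔS = 11.4 − (7.9 × 10⁻⁴/1.7 × 10⁻⁴)·(+0.67) = 8.286 °C.
Cooling required: 17.7 − (8.286) = 9.414 °C.

9.4 °C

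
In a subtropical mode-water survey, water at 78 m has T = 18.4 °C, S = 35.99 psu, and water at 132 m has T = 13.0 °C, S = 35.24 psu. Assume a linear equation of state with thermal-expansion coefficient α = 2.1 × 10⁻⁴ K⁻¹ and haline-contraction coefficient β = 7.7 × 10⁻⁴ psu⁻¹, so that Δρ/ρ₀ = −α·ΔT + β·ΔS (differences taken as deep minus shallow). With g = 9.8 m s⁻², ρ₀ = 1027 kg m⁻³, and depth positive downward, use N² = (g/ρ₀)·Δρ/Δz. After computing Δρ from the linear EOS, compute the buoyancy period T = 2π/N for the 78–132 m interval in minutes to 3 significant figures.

ΔT = -5.4 K, ΔS = -0.75 psu (deep − shallow).
Δρ/ρ₀ = −αΔT + βΔS = 1.134 × 10⁻³ − 5.775 × 10⁻⁴ = 5.565 × 10⁻⁴, so Δρ ≈ 0.5715 kg m⁻³.
N² = (g/ρ₀)·Δρ/Δz = g·(Δρ/ρ₀)/Δz = 9.8 × 5.565 × 10⁻⁴ / 54 = 1.0099 × 10⁻⁴ s⁻².
N = √(1.0099 × 10⁻⁴) = 0.010049 rad s⁻¹ → T = 2π/N = 625.25 s = 10.421 min ≈ 10.4 min.

10.4 min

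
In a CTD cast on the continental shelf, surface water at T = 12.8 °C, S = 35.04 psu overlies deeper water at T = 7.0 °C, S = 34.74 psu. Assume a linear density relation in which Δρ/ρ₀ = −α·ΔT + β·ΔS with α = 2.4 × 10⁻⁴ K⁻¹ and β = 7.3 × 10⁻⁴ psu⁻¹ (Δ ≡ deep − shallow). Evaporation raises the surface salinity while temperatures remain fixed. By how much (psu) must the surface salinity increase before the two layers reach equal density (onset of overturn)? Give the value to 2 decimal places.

1.61 psu

Neutral buoyancy requires −α(T_deep − T_surf) + β(S_deep − S_surf′) = 0.
S_surf′ = S_deep − (α/β)·ΔT = 34.74 − (2.4 × 10⁻⁴/7.3 × 10⁻⁴)·(-5.8) = 36.6468 psu.
Increase required: 36.6468 − 35.04 = 1.6068 psu.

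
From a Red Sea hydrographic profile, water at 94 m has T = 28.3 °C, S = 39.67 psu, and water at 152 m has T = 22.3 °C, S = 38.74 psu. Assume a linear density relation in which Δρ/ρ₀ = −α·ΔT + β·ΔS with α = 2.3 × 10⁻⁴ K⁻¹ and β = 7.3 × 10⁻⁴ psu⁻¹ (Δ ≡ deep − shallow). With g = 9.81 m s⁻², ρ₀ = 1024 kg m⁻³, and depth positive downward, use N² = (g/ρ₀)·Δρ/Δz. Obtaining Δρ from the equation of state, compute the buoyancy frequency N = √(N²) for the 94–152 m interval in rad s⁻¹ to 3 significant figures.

0.0109 rad s⁻¹

ΔT = -6.0 K, ΔS = -0.93 psu (deep − shallow).
Δρ/ρ₀ = −αΔT + βΔS = 1.38 × 10⁻³ − 6.789 × 10⁻⁴ = 7.011 × 10⁻⁴, so Δρ ≈ 0.7179 kg m⁻³.
N² = (g/ρ₀)·Δρ/Δz = g·(Δρ/ρ₀)/Δz = 9.81 × 7.011 × 10⁻⁴ / 58 = 1.1858 × 10⁻⁴ s⁻².
N = √(1.1858 × 10⁻⁴) = 0.010889 rad s⁻¹ ≈ 0.0109 rad s⁻¹.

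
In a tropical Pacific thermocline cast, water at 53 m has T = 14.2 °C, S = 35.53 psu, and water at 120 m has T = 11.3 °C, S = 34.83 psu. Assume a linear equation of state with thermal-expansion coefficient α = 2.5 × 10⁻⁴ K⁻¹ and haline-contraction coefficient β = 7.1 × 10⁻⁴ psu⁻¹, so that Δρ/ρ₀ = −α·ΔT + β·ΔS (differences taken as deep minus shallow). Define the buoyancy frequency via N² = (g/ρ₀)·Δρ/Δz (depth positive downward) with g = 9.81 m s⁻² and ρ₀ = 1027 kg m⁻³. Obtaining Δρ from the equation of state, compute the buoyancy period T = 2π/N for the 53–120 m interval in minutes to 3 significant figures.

18.1 min

ΔT = -2.9 K, ΔS = -0.70 psu (deep − shallow).
Δρ/ρ₀ = −αΔT + βΔS = 7.25 × 10⁻⁴ − 4.97 × 10⁻⁴ = 2.28 × 10⁻⁴, so Δρ ≈ 0.2342 kg m⁻³.
N² = (g/ρ₀)·Δρ/Δz = g·(Δρ/ρ₀)/Δz = 9.81 × 2.28 × 10⁻⁴ / 67 = 3.3383 × 10⁻⁵ s⁻².
N = √(3.3383 × 10⁻⁵) = 5.7778 × 10⁻³ rad s⁻¹ → T = 2π/N = 1.0875 × 10³ s = 18.125 min ≈ 18.1 min.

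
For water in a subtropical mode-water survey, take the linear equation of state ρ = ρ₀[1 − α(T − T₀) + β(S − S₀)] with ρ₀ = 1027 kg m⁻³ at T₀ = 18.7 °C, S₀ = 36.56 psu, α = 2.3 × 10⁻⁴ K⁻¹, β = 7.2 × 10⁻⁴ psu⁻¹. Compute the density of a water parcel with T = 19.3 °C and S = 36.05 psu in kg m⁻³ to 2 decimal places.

1026.48 kg m⁻³

T − T₀ = +0.6 K, S − S₀ = -0.51 psu.
Bracket = 1 − α·(+0.6) + β·(-0.51) = 1 + (-5.052 × 10⁻⁴) = 0.9994948.
ρ = 1027 × 0.9994948 = 1026.48 kg m⁻³.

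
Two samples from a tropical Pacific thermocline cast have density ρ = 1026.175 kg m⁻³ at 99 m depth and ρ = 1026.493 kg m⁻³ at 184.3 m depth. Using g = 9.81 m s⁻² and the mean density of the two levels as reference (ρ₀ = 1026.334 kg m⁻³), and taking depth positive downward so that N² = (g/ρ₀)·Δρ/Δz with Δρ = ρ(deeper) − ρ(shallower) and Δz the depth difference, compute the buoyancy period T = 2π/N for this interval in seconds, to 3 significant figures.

1.05 × 10³ s

Δρ = 1026.493 − 1026.175 = 0.318 kg m⁻³ over Δz = 184.3 − 99 = 85.3 m.
N² = (9.81/1026.334) × (0.318/85.3) = 3.5633 × 10⁻⁵ s⁻².
N = √(3.5633 × 10⁻⁵) = 5.9693 × 10⁻³ rad s⁻¹, so T = 2π/N = 1.0526 × 10³ s ≈ 1.05 × 10³ s.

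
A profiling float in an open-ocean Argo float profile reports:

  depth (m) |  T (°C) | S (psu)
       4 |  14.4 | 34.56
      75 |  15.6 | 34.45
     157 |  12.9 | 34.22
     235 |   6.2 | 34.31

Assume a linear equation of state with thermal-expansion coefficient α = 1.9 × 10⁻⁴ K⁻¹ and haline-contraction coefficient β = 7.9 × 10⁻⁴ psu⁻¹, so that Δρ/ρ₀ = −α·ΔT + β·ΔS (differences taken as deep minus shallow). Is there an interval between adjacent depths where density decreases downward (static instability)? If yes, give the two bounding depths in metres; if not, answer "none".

4–75 m

Evaluate Δρ/ρ₀ = −αΔT + βΔS across each adjacent pair:
  4–75 m: −αΔT+βΔS = −(1.9 × 10⁻⁴)(+1.2)+(7.9 × 10⁻⁴)(-0.11) = -3.1 × 10⁻⁴ → UNSTABLE
  75–157 m: −αΔT+βΔS = −(1.9 × 10⁻⁴)(-2.7)+(7.9 × 10⁻⁴)(-0.23) = 3.3 × 10⁻⁴ → stable
  157–235 m: −αΔT+βΔS = −(1.9 × 10⁻⁴)(-6.7)+(7.9 × 10⁻⁴)(+0.09) = 1.3 × 10⁻³ → stable
The 4–75 m interval has Δρ < 0: lighter water underlies denser water.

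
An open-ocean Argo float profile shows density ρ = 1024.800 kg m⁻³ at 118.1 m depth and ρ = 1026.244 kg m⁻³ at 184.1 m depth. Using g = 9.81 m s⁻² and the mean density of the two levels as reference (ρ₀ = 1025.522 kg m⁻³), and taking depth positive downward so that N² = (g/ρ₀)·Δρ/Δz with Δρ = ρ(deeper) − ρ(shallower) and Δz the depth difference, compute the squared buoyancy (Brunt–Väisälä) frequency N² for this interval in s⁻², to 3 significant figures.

Δρ = 1026.244 − 1024.800 = 1.444 kg m⁻³ over Δz = 184.1 − 118.1 = 66 m.
N² = (9.81/1025.522) × (1.444/66) = 2.0929 × 10⁻⁴ s⁻² ≈ 2.09 × 10⁻⁴ s⁻².

2.09 × 10⁻⁴ s⁻²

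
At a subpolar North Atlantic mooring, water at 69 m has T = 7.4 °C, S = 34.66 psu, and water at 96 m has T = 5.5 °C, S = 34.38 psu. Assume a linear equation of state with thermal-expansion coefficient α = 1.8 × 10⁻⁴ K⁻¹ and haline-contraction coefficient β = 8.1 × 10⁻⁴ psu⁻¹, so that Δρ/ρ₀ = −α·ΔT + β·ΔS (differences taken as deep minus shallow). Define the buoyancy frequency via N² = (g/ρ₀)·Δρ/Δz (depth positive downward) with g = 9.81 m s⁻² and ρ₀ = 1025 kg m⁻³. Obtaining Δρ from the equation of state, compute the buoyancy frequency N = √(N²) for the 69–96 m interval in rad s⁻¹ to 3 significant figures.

ΔT = -1.9 K, ΔS = -0.28 psu (deep − shallow).
Δρ/ρ₀ = −αΔT + βΔS = 3.42 × 10⁻⁴ − 2.268 × 10⁻⁴ = 1.152 × 10⁻⁴, so Δρ ≈ 0.1181 kg m⁻³.
N² = (g/ρ₀)·Δρ/Δz = g·(Δρ/ρ₀)/Δz = 9.81 × 1.152 × 10⁻⁴ / 27 = 4.1856 × 10⁻⁵ s⁻².
N = √(4.1856 × 10⁻⁵) = 6.4696 × 10⁻³ rad s⁻¹ ≈ 6.47 × 10⁻³ rad s⁻¹.

6.47 × 10⁻³ rad s⁻¹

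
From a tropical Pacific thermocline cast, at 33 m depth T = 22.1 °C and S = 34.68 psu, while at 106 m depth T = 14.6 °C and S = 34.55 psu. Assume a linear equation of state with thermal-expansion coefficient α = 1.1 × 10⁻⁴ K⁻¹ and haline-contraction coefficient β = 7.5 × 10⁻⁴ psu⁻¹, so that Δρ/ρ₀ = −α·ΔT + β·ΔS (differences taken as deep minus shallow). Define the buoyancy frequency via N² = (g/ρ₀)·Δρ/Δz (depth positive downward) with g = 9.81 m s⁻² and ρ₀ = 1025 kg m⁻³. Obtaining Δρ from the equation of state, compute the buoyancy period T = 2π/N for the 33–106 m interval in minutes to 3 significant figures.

10.6 min

ΔT = -7.5 K, ΔS = -0.13 psu (deep − shallow).
Δρ/ρ₀ = −αΔT + βΔS = 8.25 × 10⁻⁴ − 9.75 × 10⁻⁵ = 7.275 × 10⁻⁴, so Δρ ≈ 0.7457 kg m⁻³.
N² = (g/ρ₀)·Δρ/Δz = g·(Δρ/ρ₀)/Δz = 9.81 × 7.275 × 10⁻⁴ / 73 = 9.7764 × 10⁻⁵ s⁻².
N = √(9.7764 × 10⁻⁵) = 9.8876 × 10⁻³ rad s⁻¹ → T = 2π/N = 635.46 s = 10.591 min ≈ 10.6 min.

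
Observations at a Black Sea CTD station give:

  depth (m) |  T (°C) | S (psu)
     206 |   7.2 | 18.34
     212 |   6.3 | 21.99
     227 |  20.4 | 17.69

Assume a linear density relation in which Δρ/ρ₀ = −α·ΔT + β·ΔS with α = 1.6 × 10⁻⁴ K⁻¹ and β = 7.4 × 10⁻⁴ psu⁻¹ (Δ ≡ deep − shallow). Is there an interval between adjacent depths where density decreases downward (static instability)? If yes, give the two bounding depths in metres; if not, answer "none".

Evaluate Δρ/ρ₀ = −αΔT + βΔS across each adjacent pair:
  206–212 m: −αΔT+βΔS = −(1.6 × 10⁻⁴)(-0.9)+(7.4 × 10⁻⁴)(+3.65) = 2.8 × 10⁻³ → stable
  212–227 m: −αΔT+βΔS = −(1.6 × 10⁻⁴)(+14.1)+(7.4 × 10⁻⁴)(-4.30) = -5.4 × 10⁻³ → UNSTABLE
The 212–227 m interval has Δρ < 0: lighter water underlies denser water.

212–227 m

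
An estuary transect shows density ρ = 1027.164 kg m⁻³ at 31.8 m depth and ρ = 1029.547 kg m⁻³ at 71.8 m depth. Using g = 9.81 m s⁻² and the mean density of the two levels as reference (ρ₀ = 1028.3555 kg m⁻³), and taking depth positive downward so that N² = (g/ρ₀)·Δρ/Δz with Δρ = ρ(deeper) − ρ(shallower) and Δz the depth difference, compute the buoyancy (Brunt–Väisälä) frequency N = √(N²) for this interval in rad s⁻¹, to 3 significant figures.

0.0238 rad s⁻¹

Δρ = 1029.547 − 1027.164 = 2.383 kg m⁻³ over Δz = 71.8 − 31.8 = 40 m.
N² = (9.81/1028.3555) × (2.383/40) = 5.6832 × 10⁻⁴ s⁻².
N = √(5.6832 × 10⁻⁴) = 0.023839 rad s⁻¹ ≈ 0.0238 rad s⁻¹.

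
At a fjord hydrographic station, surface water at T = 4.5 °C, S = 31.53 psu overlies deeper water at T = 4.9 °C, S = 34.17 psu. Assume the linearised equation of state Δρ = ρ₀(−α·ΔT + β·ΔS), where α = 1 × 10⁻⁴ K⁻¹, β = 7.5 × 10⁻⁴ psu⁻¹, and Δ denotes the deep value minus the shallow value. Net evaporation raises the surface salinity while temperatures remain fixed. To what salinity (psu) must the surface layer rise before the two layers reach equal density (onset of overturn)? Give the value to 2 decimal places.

34.12 psu

Neutral buoyancy requires −α(T_deep − T_surf) + β(S_deep − S_surf′) = 0.
S_surf′ = S_deep − (α/β)·ΔT = 34.17 − (1 × 10⁻⁴/7.5 × 10⁻⁴)·(+0.4) = 34.1167 psu.
Increase required: 34.1167 − 31.53 = 2.5867 psu.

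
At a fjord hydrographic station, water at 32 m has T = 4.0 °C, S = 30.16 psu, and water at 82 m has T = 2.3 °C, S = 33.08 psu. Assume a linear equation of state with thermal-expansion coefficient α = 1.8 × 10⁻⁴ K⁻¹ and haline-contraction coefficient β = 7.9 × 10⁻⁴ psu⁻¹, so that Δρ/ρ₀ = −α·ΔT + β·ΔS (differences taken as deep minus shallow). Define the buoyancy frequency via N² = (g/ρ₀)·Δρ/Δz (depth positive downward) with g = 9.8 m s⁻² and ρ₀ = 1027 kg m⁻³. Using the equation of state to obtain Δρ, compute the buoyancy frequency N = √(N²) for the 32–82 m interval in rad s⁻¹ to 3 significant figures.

ΔT = -1.7 K, ΔS = +2.92 psu (deep − shallow).
Δρ/ρ₀ = −αΔT + βΔS = 3.06 × 10⁻⁴ + 2.3068 × 10⁻³ = 2.6128 × 10⁻³, so Δρ ≈ 2.683 kg m⁻³.
N² = (g/ρ₀)·Δρ/Δz = g·(Δρ/ρ₀)/Δz = 9.8 × 2.6128 × 10⁻³ / 50 = 5.1211 × 10⁻⁴ s⁻².
N = √(5.1211 × 10⁻⁴) = 0.022630 rad s⁻¹ ≈ 0.0226 rad s⁻¹.

0.0226 rad s⁻¹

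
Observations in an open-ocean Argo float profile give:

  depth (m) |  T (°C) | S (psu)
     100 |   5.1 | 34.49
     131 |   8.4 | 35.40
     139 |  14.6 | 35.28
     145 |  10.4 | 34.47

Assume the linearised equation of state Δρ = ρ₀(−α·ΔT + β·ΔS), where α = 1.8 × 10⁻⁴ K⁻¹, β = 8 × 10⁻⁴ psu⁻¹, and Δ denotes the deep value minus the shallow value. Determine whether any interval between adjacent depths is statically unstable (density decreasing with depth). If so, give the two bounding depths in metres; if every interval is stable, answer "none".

131–139 m

Evaluate Δρ/ρ₀ = −αΔT + βΔS across each adjacent pair:
  100–131 m: −αΔT+βΔS = −(1.8 × 10⁻⁴)(+3.3)+(8 × 10⁻⁴)(+0.91) = 1.3 × 10⁻⁴ → stable
  131–139 m: −αΔT+βΔS = −(1.8 × 10⁻⁴)(+6.2)+(8 × 10⁻⁴)(-0.12) = -1.2 × 10⁻³ → UNSTABLE
  139–145 m: −αΔT+βΔS = −(1.8 × 10⁻⁴)(-4.2)+(8 × 10⁻⁴)(-0.81) = 1.1 × 10⁻⁴ → stable
The 131–139 m interval has Δρ < 0: lighter water underlies denser water.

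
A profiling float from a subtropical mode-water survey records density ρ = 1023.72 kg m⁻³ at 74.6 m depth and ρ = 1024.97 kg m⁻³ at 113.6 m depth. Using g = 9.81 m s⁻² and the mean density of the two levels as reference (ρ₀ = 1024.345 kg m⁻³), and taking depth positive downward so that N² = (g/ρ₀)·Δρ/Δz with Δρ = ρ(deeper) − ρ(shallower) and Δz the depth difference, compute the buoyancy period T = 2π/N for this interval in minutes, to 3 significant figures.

Δρ = 1024.97 − 1023.72 = 1.25 kg m⁻³ over Δz = 113.6 − 74.6 = 39 m.
N² = (9.81/1024.345) × (1.25/39) = 3.0695 × 10⁻⁴ s⁻².
N = √(3.0695 × 10⁻⁴) = 0.017520 rad s⁻¹, so T = 2π/N = 358.63 s = 5.9772 min ≈ 5.98 min.

5.98 min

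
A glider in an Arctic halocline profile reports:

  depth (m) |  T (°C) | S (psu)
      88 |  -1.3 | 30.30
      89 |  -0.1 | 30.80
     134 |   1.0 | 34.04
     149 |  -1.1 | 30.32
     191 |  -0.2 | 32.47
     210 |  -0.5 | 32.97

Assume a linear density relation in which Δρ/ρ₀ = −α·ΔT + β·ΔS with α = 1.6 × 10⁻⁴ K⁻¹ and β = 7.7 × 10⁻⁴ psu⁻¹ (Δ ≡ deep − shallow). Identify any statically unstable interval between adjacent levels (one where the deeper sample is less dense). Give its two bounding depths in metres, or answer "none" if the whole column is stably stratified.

134–149 m

Evaluate Δρ/ρ₀ = −αΔT + βΔS across each adjacent pair:
  88–89 m: −αΔT+βΔS = −(1.6 × 10⁻⁴)(+1.2)+(7.7 × 10⁻⁴)(+0.50) = 1.9 × 10⁻⁴ → stable
  89–134 m: −αΔT+βΔS = −(1.6 × 10⁻⁴)(+1.1)+(7.7 × 10⁻⁴)(+3.24) = 2.3 × 10⁻³ → stable
  134–149 m: −αΔT+βΔS = −(1.6 × 10⁻⁴)(-2.1)+(7.7 × 10⁻⁴)(-3.72) = -2.5 × 10⁻³ → UNSTABLE
  149–191 m: −αΔT+βΔS = −(1.6 × 10⁻⁴)(+0.9)+(7.7 × 10⁻⁴)(+2.15) = 1.5 × 10⁻³ → stable
  191–210 m: −αΔT+βΔS = −(1.6 × 10⁻⁴)(-0.3)+(7.7 × 10⁻⁴)(+0.50) = 4.3 × 10⁻⁴ → stable
The 134–149 m interval has Δρ < 0: lighter water underlies denser water.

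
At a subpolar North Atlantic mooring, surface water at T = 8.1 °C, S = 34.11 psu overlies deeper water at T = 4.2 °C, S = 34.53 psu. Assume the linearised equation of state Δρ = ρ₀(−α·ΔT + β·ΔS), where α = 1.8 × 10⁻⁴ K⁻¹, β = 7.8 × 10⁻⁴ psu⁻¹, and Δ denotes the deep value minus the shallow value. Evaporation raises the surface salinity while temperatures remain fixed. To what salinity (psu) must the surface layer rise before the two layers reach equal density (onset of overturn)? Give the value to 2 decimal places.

35.43 psu

Neutral buoyancy requires −α(T_deep − T_surf) + β(S_deep − S_surf′) = 0.
S_surf′ = S_deep − (α/β)·ΔT = 34.53 − (1.8 × 10⁻⁴/7.8 × 10⁻⁴)·(-3.9) = 35.4300 psu.
Increase required: 35.4300 − 34.11 = 1.3200 psu.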